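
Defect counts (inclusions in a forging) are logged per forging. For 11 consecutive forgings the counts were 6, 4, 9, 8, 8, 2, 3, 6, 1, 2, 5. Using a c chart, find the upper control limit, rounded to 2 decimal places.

c̄ = (6 + 4 + 9 + 8 + 8 + 2 + 3 + 6 + 1 + 2 + 5) / 11 = 54 / 11 = 4.9091
UCL = c̄ + 3√c̄ = 4.9091 + 3 × √4.9091 = 4.9091 + 3 × 2.2156 = 11.5560

11.56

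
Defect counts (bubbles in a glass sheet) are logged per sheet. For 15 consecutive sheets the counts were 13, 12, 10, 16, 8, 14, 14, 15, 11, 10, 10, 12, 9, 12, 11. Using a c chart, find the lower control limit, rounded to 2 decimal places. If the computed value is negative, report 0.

1.49

c̄ = (13 + 12 + 10 + 16 + 8 + 14 + 14 + 15 + 11 + 10 + 10 + 12 + 9 + 12 + 11) / 15 = 177 / 15 = 11.8000
LCL = c̄ − 3√c̄ = 11.8000 − 3 × 3.4351 = 1.4947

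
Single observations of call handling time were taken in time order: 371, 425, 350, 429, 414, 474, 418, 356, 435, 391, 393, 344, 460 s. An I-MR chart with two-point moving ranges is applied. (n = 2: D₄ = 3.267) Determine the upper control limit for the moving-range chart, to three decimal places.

188.125

Moving ranges: 54, 75, 79, 15, 60, 56, 62, 79, 44, 2, 49, 116; M̄R̄ = 691.0000 / 12 = 57.5833
UCL_MR = D₄·M̄R̄ = 3.267 × 57.5833 = 188.1248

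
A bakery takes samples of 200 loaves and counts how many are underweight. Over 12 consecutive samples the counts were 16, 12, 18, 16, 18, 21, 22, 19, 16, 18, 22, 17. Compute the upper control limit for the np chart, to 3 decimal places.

30.033

p̄ = Σdᵢ / (k·n) = 215 / (12 × 200) = 0.08958
UCL = np̄ + 3·√(np̄(1−p̄)) = 17.9167 + 3 × √(17.9167×0.91042) = 17.9167 + 3 × 4.0388 = 30.0330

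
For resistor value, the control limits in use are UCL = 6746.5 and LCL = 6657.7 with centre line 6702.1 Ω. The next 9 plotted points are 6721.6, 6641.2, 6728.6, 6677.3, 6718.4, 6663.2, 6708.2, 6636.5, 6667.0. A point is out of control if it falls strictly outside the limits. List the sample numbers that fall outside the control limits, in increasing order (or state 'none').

2, 8

Compare each point to [6657.7, 6746.5]: sample 2 = 6641.2 < LCL; sample 8 = 6636.5 < LCL.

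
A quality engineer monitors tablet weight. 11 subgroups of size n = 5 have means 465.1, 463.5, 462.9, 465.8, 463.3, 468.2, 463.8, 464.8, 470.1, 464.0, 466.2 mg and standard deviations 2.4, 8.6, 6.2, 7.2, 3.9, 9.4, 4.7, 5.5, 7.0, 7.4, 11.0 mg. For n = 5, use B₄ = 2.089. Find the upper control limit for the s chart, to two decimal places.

13.92

s̄ = (2.4 + 8.6 + 6.2 + 7.2 + 3.9 + 9.4 + 4.7 + 5.5 + 7.0 + 7.4 + 11.0) / 11 = 6.6636
UCL_s = B₄·s̄ = 2.089 × 6.6636 = 13.9203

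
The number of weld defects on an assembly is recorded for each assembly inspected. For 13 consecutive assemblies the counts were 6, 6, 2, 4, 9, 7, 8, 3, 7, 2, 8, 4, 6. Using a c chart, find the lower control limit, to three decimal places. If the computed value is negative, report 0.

c̄ = (6 + 6 + 2 + 4 + 9 + 7 + 8 + 3 + 7 + 2 + 8 + 4 + 6) / 13 = 72 / 13 = 5.5385
LCL = c̄ − 3√c̄ = 5.5385 − 3 × 2.3534 = -1.5217 → 0 (cannot be negative)

0.000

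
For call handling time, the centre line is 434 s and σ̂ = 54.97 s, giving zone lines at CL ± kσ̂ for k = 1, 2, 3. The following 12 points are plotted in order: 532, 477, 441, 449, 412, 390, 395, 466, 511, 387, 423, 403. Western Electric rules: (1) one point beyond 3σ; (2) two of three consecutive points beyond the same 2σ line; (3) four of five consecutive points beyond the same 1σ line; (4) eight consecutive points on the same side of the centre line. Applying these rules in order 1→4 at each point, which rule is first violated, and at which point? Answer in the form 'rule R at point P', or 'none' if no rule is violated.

Zone of each point (C = within 1σ̂, B = 1σ̂–2σ̂, A = 2σ̂–3σ̂, * = beyond 3σ̂; sign = side of CL): 1:+B, 2:+C, 3:+C, 4:+C, 5:-C, 6:-C, 7:-C, 8:+C, 9:+B, 10:-C, 11:-C, 12:-C
No rule fires across all 12 points.

none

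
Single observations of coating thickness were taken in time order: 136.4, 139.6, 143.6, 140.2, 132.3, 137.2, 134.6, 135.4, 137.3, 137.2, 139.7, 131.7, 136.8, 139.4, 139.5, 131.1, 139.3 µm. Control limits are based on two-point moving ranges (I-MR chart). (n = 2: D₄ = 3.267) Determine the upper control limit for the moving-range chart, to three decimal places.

Moving ranges: 3.2, 4.0, 3.4, 7.9, 4.9, 2.6, 0.8, 1.9, 0.1, 2.5, 8.0, 5.1, 2.6, 0.1, 8.4, 8.2; M̄R̄ = 63.7000 / 16 = 3.9813
UCL_MR = D₄·M̄R̄ = 3.267 × 3.9813 = 13.0067

13.007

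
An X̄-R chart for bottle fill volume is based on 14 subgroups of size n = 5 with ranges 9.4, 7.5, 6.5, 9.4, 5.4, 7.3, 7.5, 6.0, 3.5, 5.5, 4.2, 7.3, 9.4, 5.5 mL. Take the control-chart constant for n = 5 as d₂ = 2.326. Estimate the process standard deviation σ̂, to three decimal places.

R̄ = (9.4 + 7.5 + 6.5 + 9.4 + 5.4 + 7.3 + 7.5 + 6.0 + 3.5 + 5.5 + 4.2 + 7.3 + 9.4 + 5.5) / 14 = 6.7429
σ̂ = R̄ / d₂ = 6.7429 / 2.326 = 2.8989

2.899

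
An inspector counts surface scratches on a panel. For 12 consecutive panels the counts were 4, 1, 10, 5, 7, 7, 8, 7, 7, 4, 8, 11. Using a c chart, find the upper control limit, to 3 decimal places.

14.281

c̄ = (4 + 1 + 10 + 5 + 7 + 7 + 8 + 7 + 7 + 4 + 8 + 11) / 12 = 79 / 12 = 6.5833
UCL = c̄ + 3√c̄ = 6.5833 + 3 × √6.5833 = 6.5833 + 3 × 2.5658 = 14.2807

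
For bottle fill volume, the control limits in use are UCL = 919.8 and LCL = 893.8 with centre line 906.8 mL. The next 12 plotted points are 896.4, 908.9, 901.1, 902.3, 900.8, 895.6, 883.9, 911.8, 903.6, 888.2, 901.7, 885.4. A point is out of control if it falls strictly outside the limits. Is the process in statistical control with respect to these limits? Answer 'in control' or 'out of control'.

out of control

Compare each point to [893.8, 919.8]: sample 7 = 883.9 < LCL; sample 10 = 888.2 < LCL; sample 12 = 885.4 < LCL.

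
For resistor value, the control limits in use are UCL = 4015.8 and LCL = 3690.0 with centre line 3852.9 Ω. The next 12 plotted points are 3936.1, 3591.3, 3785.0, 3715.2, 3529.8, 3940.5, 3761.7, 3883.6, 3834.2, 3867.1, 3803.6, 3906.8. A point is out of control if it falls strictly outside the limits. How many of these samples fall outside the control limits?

Compare each point to [3690.0, 4015.8]: sample 2 = 3591.3 < LCL; sample 5 = 3529.8 < LCL.

2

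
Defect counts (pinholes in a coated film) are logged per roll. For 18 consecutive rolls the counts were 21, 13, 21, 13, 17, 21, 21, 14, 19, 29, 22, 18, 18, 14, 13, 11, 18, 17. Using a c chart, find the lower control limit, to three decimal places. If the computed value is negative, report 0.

5.129

c̄ = (21 + 13 + 21 + 13 + 17 + 21 + 21 + 14 + 19 + 29 + 22 + 18 + 18 + 14 + 13 + 11 + 18 + 17) / 18 = 320 / 18 = 17.7778
LCL = c̄ − 3√c̄ = 17.7778 − 3 × 4.2164 = 5.1287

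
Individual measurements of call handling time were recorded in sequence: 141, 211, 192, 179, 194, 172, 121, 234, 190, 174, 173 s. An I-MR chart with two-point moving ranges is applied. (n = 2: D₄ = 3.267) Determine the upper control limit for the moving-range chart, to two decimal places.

Moving ranges: 70, 19, 13, 15, 22, 51, 113, 44, 16, 1; M̄R̄ = 364.0000 / 10 = 36.4000
UCL_MR = D₄·M̄R̄ = 3.267 × 36.4000 = 118.9188

118.92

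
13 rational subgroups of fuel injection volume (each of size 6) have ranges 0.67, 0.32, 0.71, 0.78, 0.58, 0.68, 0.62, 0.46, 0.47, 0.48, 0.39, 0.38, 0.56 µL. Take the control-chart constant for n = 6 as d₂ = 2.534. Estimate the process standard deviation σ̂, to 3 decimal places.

R̄ = (0.67 + 0.32 + 0.71 + 0.78 + 0.58 + 0.68 + 0.62 + 0.46 + 0.47 + 0.48 + 0.39 + 0.38 + 0.56) / 13 = 0.5462
σ̂ = R̄ / d₂ = 0.5462 / 2.534 = 0.2155

0.216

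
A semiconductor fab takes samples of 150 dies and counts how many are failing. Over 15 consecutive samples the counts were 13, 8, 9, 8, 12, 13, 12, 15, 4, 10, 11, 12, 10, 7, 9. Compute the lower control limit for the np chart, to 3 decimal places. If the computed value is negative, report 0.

p̄ = Σdᵢ / (k·n) = 153 / (15 × 150) = 0.06800
LCL = np̄ − 3·√(np̄(1−p̄)) = 10.2000 − 3 × 3.0832 = 0.9503

0.950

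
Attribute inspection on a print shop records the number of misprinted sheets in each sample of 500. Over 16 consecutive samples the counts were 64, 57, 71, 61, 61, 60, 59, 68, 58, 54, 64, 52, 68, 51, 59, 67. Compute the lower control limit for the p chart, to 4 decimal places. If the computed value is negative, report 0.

p̄ = Σdᵢ / (k·n) = 974 / (16 × 500) = 0.12175
LCL = p̄ − 3·√(p̄(1−p̄)/n) = 0.12175 − 3 × 0.01462 = 0.07788

0.0779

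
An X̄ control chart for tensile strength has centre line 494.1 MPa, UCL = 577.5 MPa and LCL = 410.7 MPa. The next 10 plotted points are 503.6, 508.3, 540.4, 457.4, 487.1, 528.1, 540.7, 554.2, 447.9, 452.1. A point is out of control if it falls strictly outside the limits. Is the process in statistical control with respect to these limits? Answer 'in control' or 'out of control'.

All 10 points lie within [410.7, 577.5].

in control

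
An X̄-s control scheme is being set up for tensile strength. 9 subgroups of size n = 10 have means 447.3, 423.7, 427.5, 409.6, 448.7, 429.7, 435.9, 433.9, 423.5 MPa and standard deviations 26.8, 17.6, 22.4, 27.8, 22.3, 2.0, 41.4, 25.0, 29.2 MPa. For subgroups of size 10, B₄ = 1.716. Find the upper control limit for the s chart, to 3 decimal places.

40.898

s̄ = (26.8 + 17.6 + 22.4 + 27.8 + 22.3 + 2.0 + 41.4 + 25.0 + 29.2) / 9 = 23.8333
UCL_s = B₄·s̄ = 1.716 × 23.8333 = 40.8980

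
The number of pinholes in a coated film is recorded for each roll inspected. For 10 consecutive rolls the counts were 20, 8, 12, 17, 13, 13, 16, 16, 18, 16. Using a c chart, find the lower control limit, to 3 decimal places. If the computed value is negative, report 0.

3.320

c̄ = (20 + 8 + 12 + 17 + 13 + 13 + 16 + 16 + 18 + 16) / 10 = 149 / 10 = 14.9000
LCL = c̄ − 3√c̄ = 14.9000 − 3 × 3.8601 = 3.3198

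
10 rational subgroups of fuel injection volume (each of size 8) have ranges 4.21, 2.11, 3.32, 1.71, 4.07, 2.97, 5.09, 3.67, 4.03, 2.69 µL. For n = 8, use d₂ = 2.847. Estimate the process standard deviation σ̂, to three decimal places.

R̄ = (4.21 + 2.11 + 3.32 + 1.71 + 4.07 + 2.97 + 5.09 + 3.67 + 4.03 + 2.69) / 10 = 3.3870
σ̂ = R̄ / d₂ = 3.3870 / 2.847 = 1.1897

1.190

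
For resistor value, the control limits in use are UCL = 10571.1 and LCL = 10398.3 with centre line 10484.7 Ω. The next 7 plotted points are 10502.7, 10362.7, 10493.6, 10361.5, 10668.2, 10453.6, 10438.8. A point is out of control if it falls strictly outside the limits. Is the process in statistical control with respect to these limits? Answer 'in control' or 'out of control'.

Compare each point to [10398.3, 10571.1]: sample 2 = 10362.7 < LCL; sample 4 = 10361.5 < LCL; sample 5 = 10668.2 > UCL.

out of control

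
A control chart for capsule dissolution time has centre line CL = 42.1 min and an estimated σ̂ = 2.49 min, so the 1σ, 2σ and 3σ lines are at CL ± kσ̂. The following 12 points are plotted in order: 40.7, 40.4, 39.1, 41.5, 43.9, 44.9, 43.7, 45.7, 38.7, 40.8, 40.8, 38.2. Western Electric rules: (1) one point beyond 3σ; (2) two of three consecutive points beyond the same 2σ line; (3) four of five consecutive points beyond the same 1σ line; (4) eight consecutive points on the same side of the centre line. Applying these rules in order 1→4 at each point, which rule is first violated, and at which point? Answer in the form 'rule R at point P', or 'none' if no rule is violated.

Zone of each point (C = within 1σ̂, B = 1σ̂–2σ̂, A = 2σ̂–3σ̂, * = beyond 3σ̂; sign = side of CL): 1:-C, 2:-C, 3:-B, 4:-C, 5:+C, 6:+B, 7:+C, 8:+B, 9:-B, 10:-C, 11:-C, 12:-B
No rule fires across all 12 points.

none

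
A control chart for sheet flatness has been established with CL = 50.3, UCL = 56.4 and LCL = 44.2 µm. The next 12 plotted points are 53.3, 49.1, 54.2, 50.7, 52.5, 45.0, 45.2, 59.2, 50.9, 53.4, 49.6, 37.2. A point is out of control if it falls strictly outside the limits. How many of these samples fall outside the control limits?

2

Compare each point to [44.2, 56.4]: sample 8 = 59.2 > UCL; sample 12 = 37.2 < LCL.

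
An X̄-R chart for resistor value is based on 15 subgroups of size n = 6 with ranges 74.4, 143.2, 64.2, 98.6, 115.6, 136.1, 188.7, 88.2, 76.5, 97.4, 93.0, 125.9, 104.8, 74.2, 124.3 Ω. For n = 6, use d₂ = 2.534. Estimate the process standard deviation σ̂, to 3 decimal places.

R̄ = (74.4 + 143.2 + 64.2 + 98.6 + 115.6 + 136.1 + 188.7 + 88.2 + 76.5 + 97.4 + 93.0 + 125.9 + 104.8 + 74.2 + 124.3) / 15 = 107.0067
σ̂ = R̄ / d₂ = 107.0067 / 2.534 = 42.2284

42.228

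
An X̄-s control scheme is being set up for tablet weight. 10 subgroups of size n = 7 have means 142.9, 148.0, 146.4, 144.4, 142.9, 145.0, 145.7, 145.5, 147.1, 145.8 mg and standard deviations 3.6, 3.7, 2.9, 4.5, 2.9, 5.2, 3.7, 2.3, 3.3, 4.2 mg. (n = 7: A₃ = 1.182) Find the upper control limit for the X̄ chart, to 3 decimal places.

149.661

X̄̄ = (142.9 + 148.0 + 146.4 + 144.4 + 142.9 + 145.0 + 145.7 + 145.5 + 147.1 + 145.8) / 10 = 145.3700
s̄ = (3.6 + 3.7 + 2.9 + 4.5 + 2.9 + 5.2 + 3.7 + 2.3 + 3.3 + 4.2) / 10 = 3.6300
UCL = X̄̄ + A₃·s̄ = 145.3700 + 1.182 × 3.6300 = 149.6607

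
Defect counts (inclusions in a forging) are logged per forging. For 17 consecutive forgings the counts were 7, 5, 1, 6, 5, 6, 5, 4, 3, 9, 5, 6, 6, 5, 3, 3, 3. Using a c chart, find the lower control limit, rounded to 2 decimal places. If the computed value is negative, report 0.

c̄ = (7 + 5 + 1 + 6 + 5 + 6 + 5 + 4 + 3 + 9 + 5 + 6 + 6 + 5 + 3 + 3 + 3) / 17 = 82 / 17 = 4.8235
LCL = c̄ − 3√c̄ = 4.8235 − 3 × 2.1963 = -1.7652 → 0 (cannot be negative)

0.00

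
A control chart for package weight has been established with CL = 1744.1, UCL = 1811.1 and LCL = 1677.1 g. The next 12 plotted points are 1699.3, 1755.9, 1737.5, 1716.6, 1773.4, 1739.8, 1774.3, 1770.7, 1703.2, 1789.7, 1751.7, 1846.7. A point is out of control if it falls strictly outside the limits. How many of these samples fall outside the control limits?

Compare each point to [1677.1, 1811.1]: sample 12 = 1846.7 > UCL.

1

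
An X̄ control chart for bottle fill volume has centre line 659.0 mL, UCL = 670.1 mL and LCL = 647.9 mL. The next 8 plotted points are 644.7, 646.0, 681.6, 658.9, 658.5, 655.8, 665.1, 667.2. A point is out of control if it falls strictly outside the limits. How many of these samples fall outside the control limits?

3

Compare each point to [647.9, 670.1]: sample 1 = 644.7 < LCL; sample 2 = 646.0 < LCL; sample 3 = 681.6 > UCL.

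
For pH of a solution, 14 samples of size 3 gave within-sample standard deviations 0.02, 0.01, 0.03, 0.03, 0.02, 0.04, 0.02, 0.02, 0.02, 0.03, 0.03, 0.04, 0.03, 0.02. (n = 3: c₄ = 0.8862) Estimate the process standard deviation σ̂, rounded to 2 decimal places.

0.03

s̄ = (0.02 + 0.01 + 0.03 + 0.03 + 0.02 + 0.04 + 0.02 + 0.02 + 0.02 + 0.03 + 0.03 + 0.04 + 0.03 + 0.02) / 14 = 0.0257
σ̂ = s̄ / c₄ = 0.0257 / 0.8862 = 0.0290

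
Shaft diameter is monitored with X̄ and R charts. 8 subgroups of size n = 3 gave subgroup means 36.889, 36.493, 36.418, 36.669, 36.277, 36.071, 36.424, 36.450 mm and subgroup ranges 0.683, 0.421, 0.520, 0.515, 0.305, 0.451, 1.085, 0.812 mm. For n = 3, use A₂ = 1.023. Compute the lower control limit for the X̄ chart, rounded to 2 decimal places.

X̄̄ = (36.889 + 36.493 + 36.418 + 36.669 + 36.277 + 36.071 + 36.424 + 36.450) / 8 = 291.6910 / 8 = 36.4614
R̄ = (0.683 + 0.421 + 0.520 + 0.515 + 0.305 + 0.451 + 1.085 + 0.812) / 8 = 4.7920 / 8 = 0.5990
LCL = X̄̄ − A₂·R̄ = 36.4614 − 1.023 × 0.5990 = 35.8486

35.85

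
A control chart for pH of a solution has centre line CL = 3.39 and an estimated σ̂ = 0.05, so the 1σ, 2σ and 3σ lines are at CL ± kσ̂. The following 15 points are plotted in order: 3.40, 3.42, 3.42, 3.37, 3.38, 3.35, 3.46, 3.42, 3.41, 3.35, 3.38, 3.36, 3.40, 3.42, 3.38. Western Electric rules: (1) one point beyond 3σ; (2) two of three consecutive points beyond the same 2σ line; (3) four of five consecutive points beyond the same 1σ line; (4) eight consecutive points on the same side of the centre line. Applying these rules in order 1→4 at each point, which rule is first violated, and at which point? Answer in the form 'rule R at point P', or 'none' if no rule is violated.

none

Zone of each point (C = within 1σ̂, B = 1σ̂–2σ̂, A = 2σ̂–3σ̂, * = beyond 3σ̂; sign = side of CL): 1:+C, 2:+C, 3:+C, 4:-C, 5:-C, 6:-C, 7:+B, 8:+C, 9:+C, 10:-C, 11:-C, 12:-C, 13:+C, 14:+C, 15:-C
No rule fires across all 15 points.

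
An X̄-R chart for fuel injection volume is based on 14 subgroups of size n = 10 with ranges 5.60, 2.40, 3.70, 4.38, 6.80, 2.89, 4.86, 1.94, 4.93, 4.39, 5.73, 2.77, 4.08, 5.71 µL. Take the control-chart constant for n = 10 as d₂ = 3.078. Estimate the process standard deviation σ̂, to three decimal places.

R̄ = (5.60 + 2.40 + 3.70 + 4.38 + 6.80 + 2.89 + 4.86 + 1.94 + 4.93 + 4.39 + 5.73 + 2.77 + 4.08 + 5.71) / 14 = 4.2986
σ̂ = R̄ / d₂ = 4.2986 / 3.078 = 1.3965

1.397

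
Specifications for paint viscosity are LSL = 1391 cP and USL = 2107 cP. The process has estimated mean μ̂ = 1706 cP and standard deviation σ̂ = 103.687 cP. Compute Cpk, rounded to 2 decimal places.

1.01

Cpu = (USL − μ̂) / (3σ̂) = (2107 − 1706) / (3 × 103.687) = 1.2891; Cpl = (μ̂ − LSL) / (3σ̂) = (1706 − 1391) / (3 × 103.687) = 1.0127; Cpk = min(Cpu, Cpl) = 1.0127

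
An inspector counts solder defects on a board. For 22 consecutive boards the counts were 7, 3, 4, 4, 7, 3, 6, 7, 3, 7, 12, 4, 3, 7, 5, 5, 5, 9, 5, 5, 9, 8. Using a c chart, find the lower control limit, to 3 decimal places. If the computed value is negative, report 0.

c̄ = (7 + 3 + 4 + 4 + 7 + 3 + 6 + 7 + 3 + 7 + 12 + 4 + 3 + 7 + 5 + 5 + 5 + 9 + 5 + 5 + 9 + 8) / 22 = 128 / 22 = 5.8182
LCL = c̄ − 3√c̄ = 5.8182 − 3 × 2.4121 = -1.4181 → 0 (cannot be negative)

0.000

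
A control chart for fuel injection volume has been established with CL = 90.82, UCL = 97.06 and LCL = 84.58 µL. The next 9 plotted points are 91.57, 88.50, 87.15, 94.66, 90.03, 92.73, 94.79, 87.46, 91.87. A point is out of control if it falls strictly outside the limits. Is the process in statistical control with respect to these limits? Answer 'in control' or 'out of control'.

All 9 points lie within [84.58, 97.06].

in control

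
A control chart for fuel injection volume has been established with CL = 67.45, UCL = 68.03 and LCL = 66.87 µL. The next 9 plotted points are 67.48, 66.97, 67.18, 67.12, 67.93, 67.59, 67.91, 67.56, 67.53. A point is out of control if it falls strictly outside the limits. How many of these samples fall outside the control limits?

All 9 points lie within [66.87, 68.03].

0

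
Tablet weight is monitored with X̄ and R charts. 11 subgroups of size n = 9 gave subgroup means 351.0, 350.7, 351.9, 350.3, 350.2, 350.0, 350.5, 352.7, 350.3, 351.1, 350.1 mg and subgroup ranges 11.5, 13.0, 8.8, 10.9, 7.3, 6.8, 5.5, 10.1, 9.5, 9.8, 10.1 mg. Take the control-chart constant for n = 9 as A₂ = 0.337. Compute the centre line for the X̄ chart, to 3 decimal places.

X̄̄ = (351.0 + 350.7 + 351.9 + 350.3 + 350.2 + 350.0 + 350.5 + 352.7 + 350.3 + 351.1 + 350.1) / 11 = 3858.8000 / 11 = 350.8000
CL = X̄̄ = 350.8000

350.800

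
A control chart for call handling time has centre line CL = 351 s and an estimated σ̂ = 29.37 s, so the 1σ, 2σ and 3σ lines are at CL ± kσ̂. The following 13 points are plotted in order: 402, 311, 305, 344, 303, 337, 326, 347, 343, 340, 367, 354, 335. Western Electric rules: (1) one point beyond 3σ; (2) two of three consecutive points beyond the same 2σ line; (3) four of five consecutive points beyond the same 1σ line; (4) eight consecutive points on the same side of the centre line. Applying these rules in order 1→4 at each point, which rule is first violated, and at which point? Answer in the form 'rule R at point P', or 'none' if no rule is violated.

rule 4 at point 9

Zone of each point (C = within 1σ̂, B = 1σ̂–2σ̂, A = 2σ̂–3σ̂, * = beyond 3σ̂; sign = side of CL): 1:+B, 2:-B, 3:-B, 4:-C, 5:-B, 6:-C, 7:-C, 8:-C, 9:-C, 10:-C, 11:+C, 12:+C, 13:-C
Rule 4 (eight consecutive points on the same side of the centre line) is satisfied at point 9.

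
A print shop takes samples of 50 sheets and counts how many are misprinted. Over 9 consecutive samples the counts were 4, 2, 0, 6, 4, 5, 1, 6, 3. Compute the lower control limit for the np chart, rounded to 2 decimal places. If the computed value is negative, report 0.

p̄ = Σdᵢ / (k·n) = 31 / (9 × 50) = 0.06889
LCL = np̄ − 3·√(np̄(1−p̄)) = 3.4444 − 3 × 1.7909 = -1.9281 → 0 (negative, so LCL = 0)

0.00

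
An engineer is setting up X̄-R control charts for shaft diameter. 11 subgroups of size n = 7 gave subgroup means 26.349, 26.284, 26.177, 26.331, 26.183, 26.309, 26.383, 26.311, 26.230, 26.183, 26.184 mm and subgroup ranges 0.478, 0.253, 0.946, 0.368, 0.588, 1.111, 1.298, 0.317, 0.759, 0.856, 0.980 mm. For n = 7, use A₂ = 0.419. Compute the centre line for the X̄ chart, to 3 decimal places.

X̄̄ = (26.349 + 26.284 + 26.177 + 26.331 + 26.183 + 26.309 + 26.383 + 26.311 + 26.230 + 26.183 + 26.184) / 11 = 288.9240 / 11 = 26.2658
CL = X̄̄ = 26.2658

26.266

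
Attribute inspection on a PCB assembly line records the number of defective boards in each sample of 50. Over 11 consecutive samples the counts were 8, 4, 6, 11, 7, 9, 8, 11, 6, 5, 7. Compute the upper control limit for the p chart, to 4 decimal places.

0.3002

p̄ = Σdᵢ / (k·n) = 82 / (11 × 50) = 0.14909
UCL = p̄ + 3·√(p̄(1−p̄)/n) = 0.14909 + 3 × √(0.14909×0.85091/50) = 0.14909 + 3 × 0.05037 = 0.30020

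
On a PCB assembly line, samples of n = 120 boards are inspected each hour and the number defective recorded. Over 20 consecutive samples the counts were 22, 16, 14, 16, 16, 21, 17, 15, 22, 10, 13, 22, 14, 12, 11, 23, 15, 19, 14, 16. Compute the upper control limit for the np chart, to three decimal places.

p̄ = Σdᵢ / (k·n) = 328 / (20 × 120) = 0.13667
UCL = np̄ + 3·√(np̄(1−p̄)) = 16.4000 + 3 × √(16.4000×0.86333) = 16.4000 + 3 × 3.7628 = 27.6884

27.688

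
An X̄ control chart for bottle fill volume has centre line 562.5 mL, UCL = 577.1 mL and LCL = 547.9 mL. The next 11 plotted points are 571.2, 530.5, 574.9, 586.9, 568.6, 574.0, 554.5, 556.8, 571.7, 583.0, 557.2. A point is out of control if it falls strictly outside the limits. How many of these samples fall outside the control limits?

Compare each point to [547.9, 577.1]: sample 2 = 530.5 < LCL; sample 4 = 586.9 > UCL; sample 10 = 583.0 > UCL.

3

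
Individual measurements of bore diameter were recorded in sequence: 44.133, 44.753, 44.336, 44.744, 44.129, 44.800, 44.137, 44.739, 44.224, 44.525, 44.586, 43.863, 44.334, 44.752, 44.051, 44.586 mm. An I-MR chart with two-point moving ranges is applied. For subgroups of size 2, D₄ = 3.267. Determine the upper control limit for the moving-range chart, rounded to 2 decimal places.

1.68

Moving ranges: 0.620, 0.417, 0.408, 0.615, 0.671, 0.663, 0.602, 0.515, 0.301, 0.061, 0.723, 0.471, 0.418, 0.701, 0.535; M̄R̄ = 7.7210 / 15 = 0.5147
UCL_MR = D₄·M̄R̄ = 3.267 × 0.5147 = 1.6816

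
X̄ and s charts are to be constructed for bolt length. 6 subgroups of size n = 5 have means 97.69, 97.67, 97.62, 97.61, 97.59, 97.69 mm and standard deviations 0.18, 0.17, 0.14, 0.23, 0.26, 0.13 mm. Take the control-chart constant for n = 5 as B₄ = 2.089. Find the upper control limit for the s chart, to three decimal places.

0.386

s̄ = (0.18 + 0.17 + 0.14 + 0.23 + 0.26 + 0.13) / 6 = 0.1850
UCL_s = B₄·s̄ = 2.089 × 0.1850 = 0.3865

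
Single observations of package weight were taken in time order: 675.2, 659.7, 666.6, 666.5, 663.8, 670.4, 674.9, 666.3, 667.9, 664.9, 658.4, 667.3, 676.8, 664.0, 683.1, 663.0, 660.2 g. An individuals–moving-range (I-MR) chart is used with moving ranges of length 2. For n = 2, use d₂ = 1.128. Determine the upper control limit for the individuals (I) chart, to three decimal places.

X̄ = (675.2 + 659.7 + 666.6 + 666.5 + 663.8 + 670.4 + 674.9 + 666.3 + 667.9 + 664.9 + 658.4 + 667.3 + 676.8 + 664.0 + 683.1 + 663.0 + 660.2) / 17 = 667.5882
Moving ranges: 15.5, 6.9, 0.1, 2.7, 6.6, 4.5, 8.6, 1.6, 3.0, 6.5, 8.9, 9.5, 12.8, 19.1, 20.1, 2.8; M̄R̄ = 129.2000 / 16 = 8.0750
UCL = X̄ + 3·M̄R̄/d₂ = 667.5882 + 3 × 8.0750 / 1.128 = 689.0643

689.064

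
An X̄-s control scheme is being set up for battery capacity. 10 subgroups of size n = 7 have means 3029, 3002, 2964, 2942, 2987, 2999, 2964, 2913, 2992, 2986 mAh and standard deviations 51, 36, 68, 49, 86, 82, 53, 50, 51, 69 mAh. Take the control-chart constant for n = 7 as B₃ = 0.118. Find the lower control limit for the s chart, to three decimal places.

s̄ = (51 + 36 + 68 + 49 + 86 + 82 + 53 + 50 + 51 + 69) / 10 = 59.5000
LCL_s = B₃·s̄ = 0.118 × 59.5000 = 7.0210

7.021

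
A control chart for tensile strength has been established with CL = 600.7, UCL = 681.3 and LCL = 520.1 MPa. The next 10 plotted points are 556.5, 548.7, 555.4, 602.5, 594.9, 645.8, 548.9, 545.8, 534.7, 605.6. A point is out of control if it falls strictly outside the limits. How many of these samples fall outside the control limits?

All 10 points lie within [520.1, 681.3].

0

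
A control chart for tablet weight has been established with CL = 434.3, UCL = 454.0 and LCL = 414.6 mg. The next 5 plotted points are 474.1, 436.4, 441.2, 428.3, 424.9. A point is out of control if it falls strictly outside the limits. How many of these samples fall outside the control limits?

1

Compare each point to [414.6, 454.0]: sample 1 = 474.1 > UCL.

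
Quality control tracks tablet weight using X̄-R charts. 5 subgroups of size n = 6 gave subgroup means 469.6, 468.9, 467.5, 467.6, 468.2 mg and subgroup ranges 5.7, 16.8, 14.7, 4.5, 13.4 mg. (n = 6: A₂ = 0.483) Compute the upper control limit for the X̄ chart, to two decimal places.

473.68

X̄̄ = (469.6 + 468.9 + 467.5 + 467.6 + 468.2) / 5 = 2341.8000 / 5 = 468.3600
R̄ = (5.7 + 16.8 + 14.7 + 4.5 + 13.4) / 5 = 55.1000 / 5 = 11.0200
UCL = X̄̄ + A₂·R̄ = 468.3600 + 0.483 × 11.0200 = 473.6827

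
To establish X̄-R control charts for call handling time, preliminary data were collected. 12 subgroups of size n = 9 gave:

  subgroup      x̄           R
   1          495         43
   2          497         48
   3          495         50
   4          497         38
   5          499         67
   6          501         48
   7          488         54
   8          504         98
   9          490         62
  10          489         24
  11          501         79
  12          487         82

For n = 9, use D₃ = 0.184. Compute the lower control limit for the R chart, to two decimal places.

R̄ = (43 + 48 + 50 + 38 + 67 + 48 + 54 + 98 + 62 + 24 + 79 + 82) / 12 = 693.0000 / 12 = 57.7500
LCL_R = D₃·R̄ = 0.184 × 57.7500 = 10.6260

10.63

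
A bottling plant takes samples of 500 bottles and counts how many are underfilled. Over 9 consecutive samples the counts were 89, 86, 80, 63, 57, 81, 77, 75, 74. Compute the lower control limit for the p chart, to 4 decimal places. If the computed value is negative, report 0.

0.1034

p̄ = Σdᵢ / (k·n) = 682 / (9 × 500) = 0.15156
LCL = p̄ − 3·√(p̄(1−p̄)/n) = 0.15156 − 3 × 0.01604 = 0.10345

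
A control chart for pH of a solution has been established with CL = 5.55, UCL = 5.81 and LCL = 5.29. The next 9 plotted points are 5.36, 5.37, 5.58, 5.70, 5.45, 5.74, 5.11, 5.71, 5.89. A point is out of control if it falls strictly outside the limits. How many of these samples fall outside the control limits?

Compare each point to [5.29, 5.81]: sample 7 = 5.11 < LCL; sample 9 = 5.89 > UCL.

2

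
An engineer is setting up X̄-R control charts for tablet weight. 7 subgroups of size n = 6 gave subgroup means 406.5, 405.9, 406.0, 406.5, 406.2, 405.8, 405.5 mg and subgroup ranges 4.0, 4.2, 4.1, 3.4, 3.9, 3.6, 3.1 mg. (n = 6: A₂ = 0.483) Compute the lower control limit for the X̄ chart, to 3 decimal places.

404.242

X̄̄ = (406.5 + 405.9 + 406.0 + 406.5 + 406.2 + 405.8 + 405.5) / 7 = 2842.4000 / 7 = 406.0571
R̄ = (4.0 + 4.2 + 4.1 + 3.4 + 3.9 + 3.6 + 3.1) / 7 = 26.3000 / 7 = 3.7571
LCL = X̄̄ − A₂·R̄ = 406.0571 − 0.483 × 3.7571 = 404.2424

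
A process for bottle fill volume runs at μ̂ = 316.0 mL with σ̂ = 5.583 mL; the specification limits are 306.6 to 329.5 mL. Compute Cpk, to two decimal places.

Cpu = (USL − μ̂) / (3σ̂) = (329.5 − 316.0) / (3 × 5.583) = 0.8060; Cpl = (μ̂ − LSL) / (3σ̂) = (316.0 − 306.6) / (3 × 5.583) = 0.5612; Cpk = min(Cpu, Cpl) = 0.5612

0.56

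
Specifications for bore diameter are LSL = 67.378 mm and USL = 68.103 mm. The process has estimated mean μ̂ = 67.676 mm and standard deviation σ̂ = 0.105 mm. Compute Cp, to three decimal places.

1.151

Cp = (USL − LSL) / (6σ̂) = (68.103 − 67.378) / (6 × 0.105) = 0.7250 / 0.6300 = 1.1508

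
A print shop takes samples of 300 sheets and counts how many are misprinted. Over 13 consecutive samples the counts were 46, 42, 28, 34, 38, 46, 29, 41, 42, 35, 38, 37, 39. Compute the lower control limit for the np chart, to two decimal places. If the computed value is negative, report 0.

20.78

p̄ = Σdᵢ / (k·n) = 495 / (13 × 300) = 0.12692
LCL = np̄ − 3·√(np̄(1−p̄)) = 38.0769 − 3 × 5.7658 = 20.7796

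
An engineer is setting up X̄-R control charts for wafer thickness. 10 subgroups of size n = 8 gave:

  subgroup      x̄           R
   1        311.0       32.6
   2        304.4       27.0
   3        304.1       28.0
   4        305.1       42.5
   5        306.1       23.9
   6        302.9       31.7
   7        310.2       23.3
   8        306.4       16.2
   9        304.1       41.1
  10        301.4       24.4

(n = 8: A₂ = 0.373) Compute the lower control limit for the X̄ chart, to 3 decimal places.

294.727

X̄̄ = (311.0 + 304.4 + 304.1 + 305.1 + 306.1 + 302.9 + 310.2 + 306.4 + 304.1 + 301.4) / 10 = 3055.7000 / 10 = 305.5700
R̄ = (32.6 + 27.0 + 28.0 + 42.5 + 23.9 + 31.7 + 23.3 + 16.2 + 41.1 + 24.4) / 10 = 290.7000 / 10 = 29.0700
LCL = X̄̄ − A₂·R̄ = 305.5700 − 0.373 × 29.0700 = 294.7269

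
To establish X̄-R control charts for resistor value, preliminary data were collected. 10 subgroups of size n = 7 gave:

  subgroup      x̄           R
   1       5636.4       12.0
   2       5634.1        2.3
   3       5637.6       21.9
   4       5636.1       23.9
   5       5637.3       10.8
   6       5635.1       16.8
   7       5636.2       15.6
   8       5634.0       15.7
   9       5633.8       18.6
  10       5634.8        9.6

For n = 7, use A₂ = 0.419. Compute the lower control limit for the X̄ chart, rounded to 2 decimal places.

X̄̄ = (5636.4 + 5634.1 + 5637.6 + 5636.1 + 5637.3 + 5635.1 + 5636.2 + 5634.0 + 5633.8 + 5634.8) / 10 = 56355.4000 / 10 = 5635.5400
R̄ = (12.0 + 2.3 + 21.9 + 23.9 + 10.8 + 16.8 + 15.6 + 15.7 + 18.6 + 9.6) / 10 = 147.2000 / 10 = 14.7200
LCL = X̄̄ − A₂·R̄ = 5635.5400 − 0.419 × 14.7200 = 5629.3723

5629.37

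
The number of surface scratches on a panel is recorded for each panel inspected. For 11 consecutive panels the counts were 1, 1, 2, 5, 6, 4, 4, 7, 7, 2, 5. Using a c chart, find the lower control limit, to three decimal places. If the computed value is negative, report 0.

c̄ = (1 + 1 + 2 + 5 + 6 + 4 + 4 + 7 + 7 + 2 + 5) / 11 = 44 / 11 = 4.0000
LCL = c̄ − 3√c̄ = 4.0000 − 3 × 2.0000 = -2.0000 → 0 (cannot be negative)

0.000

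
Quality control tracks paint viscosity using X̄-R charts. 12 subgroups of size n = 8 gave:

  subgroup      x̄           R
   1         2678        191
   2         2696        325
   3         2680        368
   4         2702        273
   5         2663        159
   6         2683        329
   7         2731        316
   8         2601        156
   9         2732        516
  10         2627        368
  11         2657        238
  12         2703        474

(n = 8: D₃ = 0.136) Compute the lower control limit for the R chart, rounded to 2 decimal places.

R̄ = (191 + 325 + 368 + 273 + 159 + 329 + 316 + 156 + 516 + 368 + 238 + 474) / 12 = 3713.0000 / 12 = 309.4167
LCL_R = D₃·R̄ = 0.136 × 309.4167 = 42.0807

42.08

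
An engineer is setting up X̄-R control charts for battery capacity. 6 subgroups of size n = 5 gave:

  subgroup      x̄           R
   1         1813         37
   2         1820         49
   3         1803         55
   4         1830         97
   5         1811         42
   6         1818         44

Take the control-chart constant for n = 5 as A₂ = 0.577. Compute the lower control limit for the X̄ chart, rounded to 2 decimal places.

X̄̄ = (1813 + 1820 + 1803 + 1830 + 1811 + 1818) / 6 = 10895.0000 / 6 = 1815.8333
R̄ = (37 + 49 + 55 + 97 + 42 + 44) / 6 = 324.0000 / 6 = 54.0000
LCL = X̄̄ − A₂·R̄ = 1815.8333 − 0.577 × 54.0000 = 1784.6753

1784.68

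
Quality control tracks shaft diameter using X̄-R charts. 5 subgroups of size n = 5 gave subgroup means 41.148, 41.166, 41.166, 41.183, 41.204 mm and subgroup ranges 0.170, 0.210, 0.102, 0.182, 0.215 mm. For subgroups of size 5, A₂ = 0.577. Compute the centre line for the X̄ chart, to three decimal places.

41.173

X̄̄ = (41.148 + 41.166 + 41.166 + 41.183 + 41.204) / 5 = 205.8670 / 5 = 41.1734
CL = X̄̄ = 41.1734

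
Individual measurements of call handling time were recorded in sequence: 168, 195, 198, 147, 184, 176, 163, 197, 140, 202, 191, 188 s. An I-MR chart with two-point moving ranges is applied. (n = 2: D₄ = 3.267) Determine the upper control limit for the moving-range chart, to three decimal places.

Moving ranges: 27, 3, 51, 37, 8, 13, 34, 57, 62, 11, 3; M̄R̄ = 306.0000 / 11 = 27.8182
UCL_MR = D₄·M̄R̄ = 3.267 × 27.8182 = 90.8820

90.882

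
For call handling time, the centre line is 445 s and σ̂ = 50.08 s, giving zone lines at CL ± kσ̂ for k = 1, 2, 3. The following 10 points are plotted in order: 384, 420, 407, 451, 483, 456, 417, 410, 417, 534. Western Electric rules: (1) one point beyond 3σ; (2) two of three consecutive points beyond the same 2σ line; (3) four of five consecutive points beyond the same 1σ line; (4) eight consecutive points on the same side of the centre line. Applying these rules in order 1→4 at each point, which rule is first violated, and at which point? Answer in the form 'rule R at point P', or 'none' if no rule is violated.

Zone of each point (C = within 1σ̂, B = 1σ̂–2σ̂, A = 2σ̂–3σ̂, * = beyond 3σ̂; sign = side of CL): 1:-B, 2:-C, 3:-C, 4:+C, 5:+C, 6:+C, 7:-C, 8:-C, 9:-C, 10:+B
No rule fires across all 10 points.

none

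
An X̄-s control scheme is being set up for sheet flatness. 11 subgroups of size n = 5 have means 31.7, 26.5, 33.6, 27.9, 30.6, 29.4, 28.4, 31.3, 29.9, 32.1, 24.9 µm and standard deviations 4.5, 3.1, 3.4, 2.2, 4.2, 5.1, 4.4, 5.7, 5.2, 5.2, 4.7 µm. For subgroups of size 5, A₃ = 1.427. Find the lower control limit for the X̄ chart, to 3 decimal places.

X̄̄ = (31.7 + 26.5 + 33.6 + 27.9 + 30.6 + 29.4 + 28.4 + 31.3 + 29.9 + 32.1 + 24.9) / 11 = 29.6636
s̄ = (4.5 + 3.1 + 3.4 + 2.2 + 4.2 + 5.1 + 4.4 + 5.7 + 5.2 + 5.2 + 4.7) / 11 = 4.3364
LCL = X̄̄ − A₃·s̄ = 29.6636 − 1.427 × 4.3364 = 23.4756

23.476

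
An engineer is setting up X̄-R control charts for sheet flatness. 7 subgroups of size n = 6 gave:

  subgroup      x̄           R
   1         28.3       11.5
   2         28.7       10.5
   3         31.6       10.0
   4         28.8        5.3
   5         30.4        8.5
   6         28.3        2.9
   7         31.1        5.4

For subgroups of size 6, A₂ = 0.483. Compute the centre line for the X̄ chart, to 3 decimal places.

X̄̄ = (28.3 + 28.7 + 31.6 + 28.8 + 30.4 + 28.3 + 31.1) / 7 = 207.2000 / 7 = 29.6000
CL = X̄̄ = 29.6000

29.600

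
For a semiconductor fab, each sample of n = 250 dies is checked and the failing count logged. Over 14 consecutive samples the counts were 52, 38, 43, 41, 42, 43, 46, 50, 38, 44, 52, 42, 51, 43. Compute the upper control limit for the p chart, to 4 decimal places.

0.2512

p̄ = Σdᵢ / (k·n) = 625 / (14 × 250) = 0.17857
UCL = p̄ + 3·√(p̄(1−p̄)/n) = 0.17857 + 3 × √(0.17857×0.82143/250) = 0.17857 + 3 × 0.02422 = 0.25124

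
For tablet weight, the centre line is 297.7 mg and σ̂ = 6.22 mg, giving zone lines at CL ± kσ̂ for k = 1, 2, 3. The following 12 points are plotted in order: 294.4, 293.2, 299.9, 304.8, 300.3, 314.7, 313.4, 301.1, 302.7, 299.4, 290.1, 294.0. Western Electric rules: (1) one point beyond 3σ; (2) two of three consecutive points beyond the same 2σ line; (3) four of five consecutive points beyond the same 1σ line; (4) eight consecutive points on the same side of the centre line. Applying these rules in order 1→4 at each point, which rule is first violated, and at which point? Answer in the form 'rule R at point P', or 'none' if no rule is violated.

rule 2 at point 7

Zone of each point (C = within 1σ̂, B = 1σ̂–2σ̂, A = 2σ̂–3σ̂, * = beyond 3σ̂; sign = side of CL): 1:-C, 2:-C, 3:+C, 4:+B, 5:+C, 6:+A, 7:+A, 8:+C, 9:+C, 10:+C, 11:-B, 12:-C
Rule 2 (two of three consecutive points beyond the same 2σ limit) is satisfied at point 7.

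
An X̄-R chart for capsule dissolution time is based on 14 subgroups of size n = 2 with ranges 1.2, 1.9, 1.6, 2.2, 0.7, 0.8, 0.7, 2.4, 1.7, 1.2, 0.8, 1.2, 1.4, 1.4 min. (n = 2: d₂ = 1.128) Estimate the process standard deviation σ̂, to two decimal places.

R̄ = (1.2 + 1.9 + 1.6 + 2.2 + 0.7 + 0.8 + 0.7 + 2.4 + 1.7 + 1.2 + 0.8 + 1.2 + 1.4 + 1.4) / 14 = 1.3714
σ̂ = R̄ / d₂ = 1.3714 / 1.128 = 1.2158

1.22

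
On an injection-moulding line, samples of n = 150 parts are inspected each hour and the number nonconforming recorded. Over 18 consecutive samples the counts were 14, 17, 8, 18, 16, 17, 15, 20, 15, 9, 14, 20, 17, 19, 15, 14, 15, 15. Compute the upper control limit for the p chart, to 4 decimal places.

p̄ = Σdᵢ / (k·n) = 278 / (18 × 150) = 0.10296
UCL = p̄ + 3·√(p̄(1−p̄)/n) = 0.10296 + 3 × √(0.10296×0.89704/150) = 0.10296 + 3 × 0.02481 = 0.17741

0.1774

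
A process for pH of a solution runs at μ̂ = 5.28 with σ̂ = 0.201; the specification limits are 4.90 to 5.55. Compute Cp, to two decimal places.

Cp = (USL − LSL) / (6σ̂) = (5.55 − 4.90) / (6 × 0.201) = 0.6500 / 1.2060 = 0.5390

0.54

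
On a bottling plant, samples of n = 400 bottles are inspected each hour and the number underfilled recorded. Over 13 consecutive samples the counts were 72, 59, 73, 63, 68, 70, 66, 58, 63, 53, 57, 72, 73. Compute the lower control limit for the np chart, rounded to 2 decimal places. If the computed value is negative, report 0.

43.00

p̄ = Σdᵢ / (k·n) = 847 / (13 × 400) = 0.16288
LCL = np̄ − 3·√(np̄(1−p̄)) = 65.1538 − 3 × 7.3852 = 42.9982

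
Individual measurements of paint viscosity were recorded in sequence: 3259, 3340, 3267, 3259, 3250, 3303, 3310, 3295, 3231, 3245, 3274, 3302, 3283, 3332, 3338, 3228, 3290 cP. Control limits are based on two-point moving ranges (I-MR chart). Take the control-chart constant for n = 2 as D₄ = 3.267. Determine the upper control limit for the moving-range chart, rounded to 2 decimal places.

Moving ranges: 81, 73, 8, 9, 53, 7, 15, 64, 14, 29, 28, 19, 49, 6, 110, 62; M̄R̄ = 627.0000 / 16 = 39.1875
UCL_MR = D₄·M̄R̄ = 3.267 × 39.1875 = 128.0256

128.03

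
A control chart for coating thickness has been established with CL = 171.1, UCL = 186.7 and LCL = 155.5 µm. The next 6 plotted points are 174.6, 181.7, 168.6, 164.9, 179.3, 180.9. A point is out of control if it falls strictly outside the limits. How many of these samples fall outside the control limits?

0

All 6 points lie within [155.5, 186.7].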